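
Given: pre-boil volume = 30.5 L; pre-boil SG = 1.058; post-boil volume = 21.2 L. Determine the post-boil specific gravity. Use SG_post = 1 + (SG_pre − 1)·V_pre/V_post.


pts_pre = (1.058 − 1)·1000 = 58.0000
pts_post = 58.0000·30.5/21.2 = 83.4434
SG_post = 1 + 83.4434/1000

1.0834


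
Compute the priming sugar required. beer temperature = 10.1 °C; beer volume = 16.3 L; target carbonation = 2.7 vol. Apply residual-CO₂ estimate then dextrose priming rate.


residual = 14.695·(0.01821 + 0.09011·e^(−0.04·T));  sugar = (target − residual)·4.0·V
residual = 14.695·(0.01821 + 0.09011·e^(−0.04·10.1)) = 1.1517
sugar = (2.7 − 1.1517)·4.0·16.3

100.9513 g


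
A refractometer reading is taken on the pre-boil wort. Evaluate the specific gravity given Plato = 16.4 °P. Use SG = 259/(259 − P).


SG = 259/(259 − 16.4)

1.0676


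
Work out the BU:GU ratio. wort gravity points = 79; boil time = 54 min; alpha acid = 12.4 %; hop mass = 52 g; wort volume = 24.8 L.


U = 1.65·0.000125^(GP/1000)·(1−e^(−0.04t))/4.15;  IBU = (α/100)·m·U·1000/V;  BU:GU = IBU/GP
U = 1.65·0.000125^(79/1000)·(1−e^(−0.04·54))/4.15 = 0.1729
IBU = (12.4/100)·52·0.1729·1000/24.8 = 44.9623
BU:GU = 44.9623/79

0.5691


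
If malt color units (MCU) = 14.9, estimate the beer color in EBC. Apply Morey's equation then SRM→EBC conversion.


SRM = 1.4922·MCU^0.6859;  EBC = SRM·1.97
SRM = 1.4922·14.9^0.6859 = 9.5173
EBC = 9.5173·1.97

18.7492 EBC


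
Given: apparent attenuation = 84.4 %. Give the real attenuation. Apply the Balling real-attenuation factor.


RA = AA · 0.8192
RA = 84.4 · 0.8192

69.1405 %


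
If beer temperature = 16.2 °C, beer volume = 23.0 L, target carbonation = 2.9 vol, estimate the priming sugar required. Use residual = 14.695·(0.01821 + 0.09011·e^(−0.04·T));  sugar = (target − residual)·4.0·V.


residual = 14.695·(0.01821 + 0.09011·e^(−0.04·16.2)) = 0.9603
sugar = (2.9 − 0.9603)·4.0·23.0

178.4565 g


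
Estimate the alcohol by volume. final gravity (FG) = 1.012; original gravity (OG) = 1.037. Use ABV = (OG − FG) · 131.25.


ABV = (1.037 − 1.012) · 131.25

3.2812 % ABV


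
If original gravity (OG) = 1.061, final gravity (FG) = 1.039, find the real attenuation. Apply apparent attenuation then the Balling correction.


AA = (OG−FG)/(OG−1)·100;  RA = AA·0.8192
AA = (1.061 − 1.039)/(1.061 − 1)·100 = 36.0656
RA = 36.0656·0.8192

29.5449 %


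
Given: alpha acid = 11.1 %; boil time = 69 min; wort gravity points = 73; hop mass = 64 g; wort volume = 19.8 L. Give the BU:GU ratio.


U = 1.65·0.000125^(GP/1000)·(1−e^(−0.04t))/4.15;  IBU = (α/100)·m·U·1000/V;  BU:GU = IBU/GP
U = 1.65·0.000125^(73/1000)·(1−e^(−0.04·69))/4.15 = 0.1932
IBU = (11.1/100)·64·0.1932·1000/19.8 = 69.3350
BU:GU = 69.3350/73

0.9498


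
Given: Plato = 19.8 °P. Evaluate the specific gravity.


SG = 259/(259 − P)
SG = 259/(259 − 19.8)

1.0828


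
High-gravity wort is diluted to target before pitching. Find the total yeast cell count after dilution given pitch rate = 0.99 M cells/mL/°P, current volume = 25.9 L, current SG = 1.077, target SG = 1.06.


V_w = V·((SG_c−1)/(SG_t−1)−1);  °P = 259 − 259/SG_t;  cells = rate·(V+V_w)·°P
V_w = 25.9·((1.077−1)/(1.06−1)−1) = 7.3383
V_final = 25.9 + 7.3383 = 33.2383
°P = 259 − 259/1.06 = 14.6604
cells = 0.99·33.2383·14.6604

482.4136 billion cells


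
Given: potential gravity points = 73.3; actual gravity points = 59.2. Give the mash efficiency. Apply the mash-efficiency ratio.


efficiency = actual / potential × 100
efficiency = 59.2 / 73.3 × 100

80.7640 %


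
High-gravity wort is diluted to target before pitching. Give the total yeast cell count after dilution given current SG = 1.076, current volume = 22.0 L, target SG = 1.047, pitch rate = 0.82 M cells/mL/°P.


V_w = V·((SG_c−1)/(SG_t−1)−1);  °P = 259 − 259/SG_t;  cells = rate·(V+V_w)·°P
V_w = 22.0·((1.076−1)/(1.047−1)−1) = 13.5745
V_final = 22.0 + 13.5745 = 35.5745
°P = 259 − 259/1.047 = 11.6266
cells = 0.82·35.5745·11.6266

339.1589 billion cells


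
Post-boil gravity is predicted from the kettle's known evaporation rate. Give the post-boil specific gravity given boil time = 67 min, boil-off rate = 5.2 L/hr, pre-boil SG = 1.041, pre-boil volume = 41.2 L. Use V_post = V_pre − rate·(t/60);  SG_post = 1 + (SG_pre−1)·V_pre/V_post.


V_post = 41.2 − 5.2·(67/60) = 35.3933
SG_post = 1 + (1.041 − 1)·41.2/35.3933

1.0477


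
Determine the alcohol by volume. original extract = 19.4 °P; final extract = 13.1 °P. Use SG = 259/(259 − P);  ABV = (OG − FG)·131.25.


OG = 259/(259 − 19.4) = 1.0810
FG = 259/(259 − 13.1) = 1.0533
ABV = (1.0810 − 1.0533)·131.25

3.6349 % ABV


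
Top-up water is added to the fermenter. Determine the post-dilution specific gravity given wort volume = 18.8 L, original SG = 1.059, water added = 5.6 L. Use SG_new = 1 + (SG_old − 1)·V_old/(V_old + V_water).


pts = (1.059 − 1)·1000·18.8/(18.8 + 5.6) = 45.4590
SG_new = 1 + 45.4590/1000

1.0455


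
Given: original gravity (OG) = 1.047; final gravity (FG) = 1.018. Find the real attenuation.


AA = (OG−FG)/(OG−1)·100;  RA = AA·0.8192
AA = (1.047 − 1.018)/(1.047 − 1)·100 = 61.7021
RA = 61.7021·0.8192

50.5464 %


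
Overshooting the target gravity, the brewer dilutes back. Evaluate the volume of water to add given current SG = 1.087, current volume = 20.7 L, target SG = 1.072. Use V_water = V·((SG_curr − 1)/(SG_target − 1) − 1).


V_water = 20.7·((1.087 − 1)/(1.072 − 1) − 1)

4.3125 L


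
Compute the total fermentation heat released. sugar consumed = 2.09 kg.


Q = m_sugar · 590 kJ/kg
Q = 2.09 · 590

1233.1000 kJ


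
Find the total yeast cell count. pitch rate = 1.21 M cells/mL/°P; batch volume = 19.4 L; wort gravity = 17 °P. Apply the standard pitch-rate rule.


cells (billions) = rate · V_L · °P
cells = 1.21 · 19.4 · 17

399.0580 billion cells


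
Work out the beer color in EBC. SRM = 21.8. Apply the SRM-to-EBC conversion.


EBC = SRM · 1.97
EBC = 21.8 · 1.97

42.9460 EBC


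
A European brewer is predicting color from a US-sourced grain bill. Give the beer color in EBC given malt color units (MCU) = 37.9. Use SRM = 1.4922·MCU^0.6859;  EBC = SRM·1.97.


SRM = 1.4922·37.9^0.6859 = 18.0558
EBC = 18.0558·1.97

35.5698 EBC


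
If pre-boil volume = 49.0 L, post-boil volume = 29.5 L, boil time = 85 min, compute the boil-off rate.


rate = (V_pre − V_post) / (t_min/60)
rate = (49.0 − 29.5) / (85/60)

13.7647 L/hr


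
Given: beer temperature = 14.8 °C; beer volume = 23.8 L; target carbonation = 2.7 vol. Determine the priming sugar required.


residual = 14.695·(0.01821 + 0.09011·e^(−0.04·T));  sugar = (target − residual)·4.0·V
residual = 14.695·(0.01821 + 0.09011·e^(−0.04·14.8)) = 1.0002
sugar = (2.7 − 1.0002)·4.0·23.8

161.8256 g


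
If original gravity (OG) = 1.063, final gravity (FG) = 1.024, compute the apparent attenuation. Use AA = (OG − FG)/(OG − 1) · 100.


AA = (1.063 − 1.024)/(1.063 − 1) · 100

61.9048 %


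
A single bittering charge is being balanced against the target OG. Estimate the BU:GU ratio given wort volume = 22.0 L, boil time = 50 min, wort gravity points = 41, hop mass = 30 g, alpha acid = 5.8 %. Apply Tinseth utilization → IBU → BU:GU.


U = 1.65·0.000125^(GP/1000)·(1−e^(−0.04t))/4.15;  IBU = (α/100)·m·U·1000/V;  BU:GU = IBU/GP
U = 1.65·0.000125^(41/1000)·(1−e^(−0.04·50))/4.15 = 0.2378
IBU = (5.8/100)·30·0.2378·1000/22.0 = 18.8098
BU:GU = 18.8098/41

0.4588


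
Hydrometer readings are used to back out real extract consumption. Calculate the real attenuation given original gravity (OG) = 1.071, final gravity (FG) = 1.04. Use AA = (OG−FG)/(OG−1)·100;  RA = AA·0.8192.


AA = (1.071 − 1.04)/(1.071 − 1)·100 = 43.6620
RA = 43.6620·0.8192

35.7679 %


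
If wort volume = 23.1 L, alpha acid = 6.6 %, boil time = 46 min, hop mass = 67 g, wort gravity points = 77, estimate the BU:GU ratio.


U = 1.65·0.000125^(GP/1000)·(1−e^(−0.04t))/4.15;  IBU = (α/100)·m·U·1000/V;  BU:GU = IBU/GP
U = 1.65·0.000125^(77/1000)·(1−e^(−0.04·46))/4.15 = 0.1674
IBU = (6.6/100)·67·0.1674·1000/23.1 = 32.0476
BU:GU = 32.0476/77

0.4162


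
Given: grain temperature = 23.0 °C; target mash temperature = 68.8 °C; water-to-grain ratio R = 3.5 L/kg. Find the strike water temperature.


T_strike = (0.41/R)·(T_mash − T_grain) + T_mash
T_strike = (0.41/3.5)·(68.8 − 23.0) + 68.8

74.1651 °C


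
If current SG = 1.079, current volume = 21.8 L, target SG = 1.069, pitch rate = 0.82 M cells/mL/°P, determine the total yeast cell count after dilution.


V_w = V·((SG_c−1)/(SG_t−1)−1);  °P = 259 − 259/SG_t;  cells = rate·(V+V_w)·°P
V_w = 21.8·((1.079−1)/(1.069−1)−1) = 3.1594
V_final = 21.8 + 3.1594 = 24.9594
°P = 259 − 259/1.069 = 16.7175
cells = 0.82·24.9594·16.7175

342.1523 billion cells


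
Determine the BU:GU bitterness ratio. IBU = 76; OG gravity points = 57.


BU:GU = IBU / OG_points
BU:GU = 76 / 57

1.3333


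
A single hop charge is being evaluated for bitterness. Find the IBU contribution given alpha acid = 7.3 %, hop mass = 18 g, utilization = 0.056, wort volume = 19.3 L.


IBU = (α/100)·mass·U·1000 / V
IBU = (7.3/100)·18·0.056·1000 / 19.3

3.8126 IBU


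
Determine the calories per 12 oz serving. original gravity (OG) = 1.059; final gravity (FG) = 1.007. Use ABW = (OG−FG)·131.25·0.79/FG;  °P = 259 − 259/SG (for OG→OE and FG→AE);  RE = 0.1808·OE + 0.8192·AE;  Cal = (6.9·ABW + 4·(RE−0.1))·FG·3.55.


ABW = (1.059 − 1.007)·131.25·0.79/1.007 = 5.3543
OE = 259 − 259/1.059 = 14.4297 °P
AE = 259 − 259/1.007 = 1.8004 °P
RE = 0.1808·14.4297 + 0.8192·1.8004 = 4.0838 °P
Cal = (6.9·5.3543 + 4·(4.0838−0.1))·1.007·3.55

189.0364 kcal


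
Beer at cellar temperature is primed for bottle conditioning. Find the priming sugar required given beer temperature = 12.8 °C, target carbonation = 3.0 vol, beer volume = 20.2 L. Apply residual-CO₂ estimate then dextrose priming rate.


residual = 14.695·(0.01821 + 0.09011·e^(−0.04·T));  sugar = (target − residual)·4.0·V
residual = 14.695·(0.01821 + 0.09011·e^(−0.04·12.8)) = 1.0612
sugar = (3.0 − 1.0612)·4.0·20.2

156.6580 g


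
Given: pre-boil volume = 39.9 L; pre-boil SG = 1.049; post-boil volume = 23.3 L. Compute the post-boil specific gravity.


SG_post = 1 + (SG_pre − 1)·V_pre/V_post
pts_pre = (1.049 − 1)·1000 = 49.0000
pts_post = 49.0000·39.9/23.3 = 83.9099
SG_post = 1 + 83.9099/1000

1.0839


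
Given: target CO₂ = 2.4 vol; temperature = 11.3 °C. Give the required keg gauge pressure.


psi = vols/(0.01821 + 0.09011·e^(−0.04·T)) − 14.695
psi = 2.4/(0.01821 + 0.09011·e^(−0.04·11.3)) − 14.695

17.0713 psi


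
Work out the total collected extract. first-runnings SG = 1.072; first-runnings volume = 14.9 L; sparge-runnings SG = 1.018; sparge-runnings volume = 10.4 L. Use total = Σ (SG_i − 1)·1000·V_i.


first = (1.072 − 1)·1000·14.9 = 1072.8000
sparge = (1.018 − 1)·1000·10.4 = 187.2000
total = 1072.8000 + 187.2000

1260.0000 gravity·L


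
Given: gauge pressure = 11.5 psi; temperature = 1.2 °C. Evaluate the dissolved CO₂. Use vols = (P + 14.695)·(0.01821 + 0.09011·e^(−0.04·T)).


vols = (11.5 + 14.695)·(0.01821 + 0.09011·e^(−0.04·1.2))

2.7268 volumes


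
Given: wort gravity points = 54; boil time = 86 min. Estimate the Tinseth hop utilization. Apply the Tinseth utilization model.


U = 1.65·0.000125^(GP/1000) · (1 − e^(−0.04·t))/4.15
bigness = 1.65·0.000125^(54/1000) = 1.0156
boil_factor = (1 − e^(−0.04·86))/4.15 = 0.2332
U = 1.0156 · 0.2332

0.2369


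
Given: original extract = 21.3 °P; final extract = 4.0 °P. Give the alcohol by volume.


SG = 259/(259 − P);  ABV = (OG − FG)·131.25
OG = 259/(259 − 21.3) = 1.0896
FG = 259/(259 − 4.0) = 1.0157
ABV = (1.0896 − 1.0157)·131.25

9.7023 % ABV


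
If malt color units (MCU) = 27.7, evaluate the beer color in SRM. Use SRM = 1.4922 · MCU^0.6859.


SRM = 1.4922 · 27.7^0.6859

14.5621 SRM


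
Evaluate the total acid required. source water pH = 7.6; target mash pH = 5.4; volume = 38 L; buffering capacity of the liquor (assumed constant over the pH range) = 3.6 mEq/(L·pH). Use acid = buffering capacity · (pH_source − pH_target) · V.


acid = 3.6 · (7.6 − 5.4) · 38

300.9600 mEq


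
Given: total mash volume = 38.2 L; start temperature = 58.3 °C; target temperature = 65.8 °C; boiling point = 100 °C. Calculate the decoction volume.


V_dec = V_total·(T_target − T_start)/(T_boil − T_start)
V_dec = 38.2·(65.8 − 58.3)/(100 − 58.3)

6.8705 L


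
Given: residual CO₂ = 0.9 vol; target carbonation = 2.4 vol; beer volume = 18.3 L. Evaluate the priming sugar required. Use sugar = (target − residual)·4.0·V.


sugar = (2.4 − 0.9)·4.0·18.3

109.8000 g


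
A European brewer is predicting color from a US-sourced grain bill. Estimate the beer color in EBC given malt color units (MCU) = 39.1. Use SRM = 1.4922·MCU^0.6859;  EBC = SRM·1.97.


SRM = 1.4922·39.1^0.6859 = 18.4460
EBC = 18.4460·1.97

36.3385 EBC


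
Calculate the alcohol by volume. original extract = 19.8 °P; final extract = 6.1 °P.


SG = 259/(259 − P);  ABV = (OG − FG)·131.25
OG = 259/(259 − 19.8) = 1.0828
FG = 259/(259 − 6.1) = 1.0241
ABV = (1.0828 − 1.0241)·131.25

7.6986 % ABV


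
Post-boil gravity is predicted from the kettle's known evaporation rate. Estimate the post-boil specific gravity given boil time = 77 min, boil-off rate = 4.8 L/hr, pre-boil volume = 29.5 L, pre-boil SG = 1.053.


V_post = V_pre − rate·(t/60);  SG_post = 1 + (SG_pre−1)·V_pre/V_post
V_post = 29.5 − 4.8·(77/60) = 23.3400
SG_post = 1 + (1.053 − 1)·29.5/23.3400

1.0670


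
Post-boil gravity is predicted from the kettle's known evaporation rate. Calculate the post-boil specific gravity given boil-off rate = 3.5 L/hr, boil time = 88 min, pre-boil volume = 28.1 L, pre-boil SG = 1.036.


V_post = V_pre − rate·(t/60);  SG_post = 1 + (SG_pre−1)·V_pre/V_post
V_post = 28.1 − 3.5·(88/60) = 22.9667
SG_post = 1 + (1.036 − 1)·28.1/22.9667

1.0440


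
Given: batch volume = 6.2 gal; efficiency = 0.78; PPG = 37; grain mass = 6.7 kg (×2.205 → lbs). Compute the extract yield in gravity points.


points = lbs × PPG × eff / vol
lbs = 6.7 × 2.205 = 14.7735
points = 14.7735 × 37 × 0.78 / 6.2

68.7683 points


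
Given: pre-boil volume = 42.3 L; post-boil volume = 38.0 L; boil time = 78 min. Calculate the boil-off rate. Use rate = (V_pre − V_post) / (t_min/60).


rate = (42.3 − 38.0) / (78/60)

3.3077 L/hr


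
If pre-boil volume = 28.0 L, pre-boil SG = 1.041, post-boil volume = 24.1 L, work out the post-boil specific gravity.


SG_post = 1 + (SG_pre − 1)·V_pre/V_post
pts_pre = (1.041 − 1)·1000 = 41.0000
pts_post = 41.0000·28.0/24.1 = 47.6349
SG_post = 1 + 47.6349/1000

1.0476


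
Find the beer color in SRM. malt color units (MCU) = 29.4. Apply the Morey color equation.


SRM = 1.4922 · MCU^0.6859
SRM = 1.4922 · 29.4^0.6859

15.1693 SRM


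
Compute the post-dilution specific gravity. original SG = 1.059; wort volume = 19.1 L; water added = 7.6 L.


SG_new = 1 + (SG_old − 1)·V_old/(V_old + V_water)
pts = (1.059 − 1)·1000·19.1/(19.1 + 7.6) = 42.2060
SG_new = 1 + 42.2060/1000

1.0422


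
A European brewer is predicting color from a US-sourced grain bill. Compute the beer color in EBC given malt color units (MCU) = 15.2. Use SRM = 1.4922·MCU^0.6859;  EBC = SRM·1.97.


SRM = 1.4922·15.2^0.6859 = 9.6484
EBC = 9.6484·1.97

19.0073 EBC


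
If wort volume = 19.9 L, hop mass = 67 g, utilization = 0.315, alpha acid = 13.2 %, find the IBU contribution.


IBU = (α/100)·mass·U·1000 / V
IBU = (13.2/100)·67·0.315·1000 / 19.9

139.9930 IBU


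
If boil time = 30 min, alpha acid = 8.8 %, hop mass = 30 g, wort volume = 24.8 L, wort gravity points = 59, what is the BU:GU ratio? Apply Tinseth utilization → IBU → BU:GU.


U = 1.65·0.000125^(GP/1000)·(1−e^(−0.04t))/4.15;  IBU = (α/100)·m·U·1000/V;  BU:GU = IBU/GP
U = 1.65·0.000125^(59/1000)·(1−e^(−0.04·30))/4.15 = 0.1635
IBU = (8.8/100)·30·0.1635·1000/24.8 = 17.4045
BU:GU = 17.4045/59

0.2950


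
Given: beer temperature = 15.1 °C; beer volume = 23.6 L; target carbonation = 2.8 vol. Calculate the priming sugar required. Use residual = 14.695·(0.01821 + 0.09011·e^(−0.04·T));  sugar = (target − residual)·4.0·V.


residual = 14.695·(0.01821 + 0.09011·e^(−0.04·15.1)) = 0.9914
sugar = (2.8 − 0.9914)·4.0·23.6

170.7306 g


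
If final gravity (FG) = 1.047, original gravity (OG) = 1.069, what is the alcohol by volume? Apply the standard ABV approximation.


ABV = (OG − FG) · 131.25
ABV = (1.069 − 1.047) · 131.25

2.8875 % ABV


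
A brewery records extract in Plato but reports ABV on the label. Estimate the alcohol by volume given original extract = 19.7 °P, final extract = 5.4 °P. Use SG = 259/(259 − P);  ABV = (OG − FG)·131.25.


OG = 259/(259 − 19.7) = 1.0823
FG = 259/(259 − 5.4) = 1.0213
ABV = (1.0823 − 1.0213)·131.25

8.0102 % ABV


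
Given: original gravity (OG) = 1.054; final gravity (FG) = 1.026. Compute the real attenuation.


AA = (OG−FG)/(OG−1)·100;  RA = AA·0.8192
AA = (1.054 − 1.026)/(1.054 − 1)·100 = 51.8519
RA = 51.8519·0.8192

42.4770 %


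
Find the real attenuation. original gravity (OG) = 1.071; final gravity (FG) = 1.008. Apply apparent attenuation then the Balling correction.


AA = (OG−FG)/(OG−1)·100;  RA = AA·0.8192
AA = (1.071 − 1.008)/(1.071 − 1)·100 = 88.7324
RA = 88.7324·0.8192

72.6896 %


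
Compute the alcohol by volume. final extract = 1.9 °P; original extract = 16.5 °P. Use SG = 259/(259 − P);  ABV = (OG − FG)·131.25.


OG = 259/(259 − 16.5) = 1.0680
FG = 259/(259 − 1.9) = 1.0074
ABV = (1.0680 − 1.0074)·131.25

7.9605 % ABV


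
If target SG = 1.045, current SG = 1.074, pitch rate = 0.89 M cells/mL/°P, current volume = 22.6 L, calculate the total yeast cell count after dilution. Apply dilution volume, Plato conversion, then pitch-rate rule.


V_w = V·((SG_c−1)/(SG_t−1)−1);  °P = 259 − 259/SG_t;  cells = rate·(V+V_w)·°P
V_w = 22.6·((1.074−1)/(1.045−1)−1) = 14.5644
V_final = 22.6 + 14.5644 = 37.1644
°P = 259 − 259/1.045 = 11.1531
cells = 0.89·37.1644·11.1531

368.9042 billion cells


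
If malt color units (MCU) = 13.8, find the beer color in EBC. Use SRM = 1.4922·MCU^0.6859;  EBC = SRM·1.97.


SRM = 1.4922·13.8^0.6859 = 9.0296
EBC = 9.0296·1.97

17.7884 EBC


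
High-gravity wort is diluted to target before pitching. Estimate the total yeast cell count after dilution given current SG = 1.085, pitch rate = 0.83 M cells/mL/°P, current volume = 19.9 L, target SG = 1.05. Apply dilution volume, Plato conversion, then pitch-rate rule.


V_w = V·((SG_c−1)/(SG_t−1)−1);  °P = 259 − 259/SG_t;  cells = rate·(V+V_w)·°P
V_w = 19.9·((1.085−1)/(1.05−1)−1) = 13.9300
V_final = 19.9 + 13.9300 = 33.8300
°P = 259 − 259/1.05 = 12.3333
cells = 0.83·33.8300·12.3333

346.3064 billion cells


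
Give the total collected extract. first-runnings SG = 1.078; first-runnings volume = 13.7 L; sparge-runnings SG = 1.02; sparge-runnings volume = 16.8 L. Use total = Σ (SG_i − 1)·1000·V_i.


first = (1.078 − 1)·1000·13.7 = 1068.6000
sparge = (1.02 − 1)·1000·16.8 = 336.0000
total = 1068.6000 + 336.0000

1404.6000 gravity·L


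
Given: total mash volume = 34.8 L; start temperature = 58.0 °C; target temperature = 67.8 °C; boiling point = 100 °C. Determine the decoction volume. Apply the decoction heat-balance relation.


V_dec = V_total·(T_target − T_start)/(T_boil − T_start)
V_dec = 34.8·(67.8 − 58.0)/(100 − 58.0)

8.1200 L


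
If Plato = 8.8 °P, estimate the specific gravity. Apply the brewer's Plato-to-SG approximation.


SG = 259/(259 − P)
SG = 259/(259 − 8.8)

1.0352


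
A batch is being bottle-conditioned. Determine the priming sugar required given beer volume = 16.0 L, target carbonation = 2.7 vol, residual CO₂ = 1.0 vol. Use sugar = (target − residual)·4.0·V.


sugar = (2.7 − 1.0)·4.0·16.0

108.8000 g


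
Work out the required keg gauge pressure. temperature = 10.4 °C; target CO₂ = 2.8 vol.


psi = vols/(0.01821 + 0.09011·e^(−0.04·T)) − 14.695
psi = 2.8/(0.01821 + 0.09011·e^(−0.04·10.4)) − 14.695

21.3625 psi


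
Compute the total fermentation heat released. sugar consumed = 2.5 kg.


Q = m_sugar · 590 kJ/kg
Q = 2.5 · 590

1475.0000 kJ


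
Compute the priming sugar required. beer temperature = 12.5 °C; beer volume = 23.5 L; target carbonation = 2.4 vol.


residual = 14.695·(0.01821 + 0.09011·e^(−0.04·T));  sugar = (target − residual)·4.0·V
residual = 14.695·(0.01821 + 0.09011·e^(−0.04·12.5)) = 1.0707
sugar = (2.4 − 1.0707)·4.0·23.5

124.9501 g


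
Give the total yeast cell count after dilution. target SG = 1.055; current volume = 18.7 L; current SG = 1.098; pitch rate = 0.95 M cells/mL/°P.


V_w = V·((SG_c−1)/(SG_t−1)−1);  °P = 259 − 259/SG_t;  cells = rate·(V+V_w)·°P
V_w = 18.7·((1.098−1)/(1.055−1)−1) = 14.6200
V_final = 18.7 + 14.6200 = 33.3200
°P = 259 − 259/1.055 = 13.5024
cells = 0.95·33.3200·13.5024

427.4040 billion cells


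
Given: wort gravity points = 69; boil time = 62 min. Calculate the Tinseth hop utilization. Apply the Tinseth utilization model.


U = 1.65·0.000125^(GP/1000) · (1 − e^(−0.04·t))/4.15
bigness = 1.65·0.000125^(69/1000) = 0.8875
boil_factor = (1 − e^(−0.04·62))/4.15 = 0.2208
U = 0.8875 · 0.2208

0.1959


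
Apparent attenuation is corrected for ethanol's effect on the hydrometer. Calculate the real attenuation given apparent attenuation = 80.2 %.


RA = AA · 0.8192
RA = 80.2 · 0.8192

65.6998 %


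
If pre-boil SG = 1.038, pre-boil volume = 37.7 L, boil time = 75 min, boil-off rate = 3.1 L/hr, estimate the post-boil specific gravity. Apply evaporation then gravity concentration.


V_post = V_pre − rate·(t/60);  SG_post = 1 + (SG_pre−1)·V_pre/V_post
V_post = 37.7 − 3.1·(75/60) = 33.8250
SG_post = 1 + (1.038 − 1)·37.7/33.8250

1.0424


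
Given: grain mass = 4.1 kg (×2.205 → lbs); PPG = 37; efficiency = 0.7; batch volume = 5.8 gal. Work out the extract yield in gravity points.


points = lbs × PPG × eff / vol
lbs = 4.1 × 2.205 = 9.0405
points = 9.0405 × 37 × 0.7 / 5.8

40.3705 points


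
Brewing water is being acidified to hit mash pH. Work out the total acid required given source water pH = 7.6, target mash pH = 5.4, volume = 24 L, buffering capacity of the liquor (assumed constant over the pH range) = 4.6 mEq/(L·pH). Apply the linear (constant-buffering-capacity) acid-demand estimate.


acid = buffering capacity · (pH_source − pH_target) · V
acid = 4.6 · (7.6 − 5.4) · 24

242.8800 mEq


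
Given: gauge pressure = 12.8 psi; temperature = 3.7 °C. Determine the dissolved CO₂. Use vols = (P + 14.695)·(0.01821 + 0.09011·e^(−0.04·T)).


vols = (12.8 + 14.695)·(0.01821 + 0.09011·e^(−0.04·3.7))

2.6374 volumes


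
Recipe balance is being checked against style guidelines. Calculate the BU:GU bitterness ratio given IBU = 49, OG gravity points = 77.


BU:GU = IBU / OG_points
BU:GU = 49 / 77

0.6364


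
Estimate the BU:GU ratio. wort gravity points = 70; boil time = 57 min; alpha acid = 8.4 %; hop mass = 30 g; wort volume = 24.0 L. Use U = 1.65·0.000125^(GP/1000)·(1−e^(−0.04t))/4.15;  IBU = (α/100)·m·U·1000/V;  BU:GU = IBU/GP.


U = 1.65·0.000125^(70/1000)·(1−e^(−0.04·57))/4.15 = 0.1903
IBU = (8.4/100)·30·0.1903·1000/24.0 = 19.9778
BU:GU = 19.9778/70

0.2854


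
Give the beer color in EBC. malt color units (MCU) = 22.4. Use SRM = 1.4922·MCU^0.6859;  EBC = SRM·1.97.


SRM = 1.4922·22.4^0.6859 = 12.5882
EBC = 12.5882·1.97

24.7987 EBC


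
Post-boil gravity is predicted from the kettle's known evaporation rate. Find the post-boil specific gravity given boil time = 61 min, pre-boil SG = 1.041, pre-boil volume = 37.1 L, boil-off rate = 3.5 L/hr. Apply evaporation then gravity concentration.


V_post = V_pre − rate·(t/60);  SG_post = 1 + (SG_pre−1)·V_pre/V_post
V_post = 37.1 − 3.5·(61/60) = 33.5417
SG_post = 1 + (1.041 − 1)·37.1/33.5417

1.0453


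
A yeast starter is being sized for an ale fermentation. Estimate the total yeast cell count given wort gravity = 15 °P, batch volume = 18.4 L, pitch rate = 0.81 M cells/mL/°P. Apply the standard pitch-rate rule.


cells (billions) = rate · V_L · °P
cells = 0.81 · 18.4 · 15

223.5600 billion cells


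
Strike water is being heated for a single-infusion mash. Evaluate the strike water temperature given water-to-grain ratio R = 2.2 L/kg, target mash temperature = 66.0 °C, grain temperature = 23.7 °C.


T_strike = (0.41/R)·(T_mash − T_grain) + T_mash
T_strike = (0.41/2.2)·(66.0 − 23.7) + 66.0

73.8832 °C


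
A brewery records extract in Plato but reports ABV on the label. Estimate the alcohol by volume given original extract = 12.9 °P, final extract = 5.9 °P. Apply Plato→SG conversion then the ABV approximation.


SG = 259/(259 − P);  ABV = (OG − FG)·131.25
OG = 259/(259 − 12.9) = 1.0524
FG = 259/(259 − 5.9) = 1.0233
ABV = (1.0524 − 1.0233)·131.25

3.8203 % ABV


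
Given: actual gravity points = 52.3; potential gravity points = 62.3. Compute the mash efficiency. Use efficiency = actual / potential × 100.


efficiency = 52.3 / 62.3 × 100

83.9486 %


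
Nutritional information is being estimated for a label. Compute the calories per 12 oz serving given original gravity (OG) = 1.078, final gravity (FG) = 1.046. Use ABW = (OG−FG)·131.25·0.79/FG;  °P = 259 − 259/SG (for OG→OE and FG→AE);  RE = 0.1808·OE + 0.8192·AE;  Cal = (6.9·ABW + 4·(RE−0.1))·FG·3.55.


ABW = (1.078 − 1.046)·131.25·0.79/1.046 = 3.1721
OE = 259 − 259/1.078 = 18.7403 °P
AE = 259 − 259/1.046 = 11.3901 °P
RE = 0.1808·18.7403 + 0.8192·11.3901 = 12.7190 °P
Cal = (6.9·3.1721 + 4·(12.7190−0.1))·1.046·3.55

268.7066 kcal


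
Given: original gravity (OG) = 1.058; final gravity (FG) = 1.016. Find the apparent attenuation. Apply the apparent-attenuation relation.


AA = (OG − FG)/(OG − 1) · 100
AA = (1.058 − 1.016)/(1.058 − 1) · 100

72.4138 %


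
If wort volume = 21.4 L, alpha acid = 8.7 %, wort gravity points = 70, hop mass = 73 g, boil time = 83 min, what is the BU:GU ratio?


U = 1.65·0.000125^(GP/1000)·(1−e^(−0.04t))/4.15;  IBU = (α/100)·m·U·1000/V;  BU:GU = IBU/GP
U = 1.65·0.000125^(70/1000)·(1−e^(−0.04·83))/4.15 = 0.2043
IBU = (8.7/100)·73·0.2043·1000/21.4 = 60.6256
BU:GU = 60.6256/70

0.8661


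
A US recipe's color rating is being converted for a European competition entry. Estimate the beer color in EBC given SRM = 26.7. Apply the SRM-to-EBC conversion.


EBC = SRM · 1.97
EBC = 26.7 · 1.97

52.5990 EBC


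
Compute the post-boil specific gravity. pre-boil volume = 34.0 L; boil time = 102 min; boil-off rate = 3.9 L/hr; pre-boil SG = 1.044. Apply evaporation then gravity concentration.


V_post = V_pre − rate·(t/60);  SG_post = 1 + (SG_pre−1)·V_pre/V_post
V_post = 34.0 − 3.9·(102/60) = 27.3700
SG_post = 1 + (1.044 − 1)·34.0/27.3700

1.0547


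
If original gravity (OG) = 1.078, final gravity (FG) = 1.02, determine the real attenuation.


AA = (OG−FG)/(OG−1)·100;  RA = AA·0.8192
AA = (1.078 − 1.02)/(1.078 − 1)·100 = 74.3590
RA = 74.3590·0.8192

60.9149 %


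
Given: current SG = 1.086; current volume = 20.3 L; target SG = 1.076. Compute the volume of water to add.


V_water = V·((SG_curr − 1)/(SG_target − 1) − 1)
V_water = 20.3·((1.086 − 1)/(1.076 − 1) − 1)

2.6711 L


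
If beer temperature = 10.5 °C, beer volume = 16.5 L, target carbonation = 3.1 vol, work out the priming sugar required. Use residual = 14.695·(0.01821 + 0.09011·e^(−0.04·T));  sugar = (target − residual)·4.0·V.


residual = 14.695·(0.01821 + 0.09011·e^(−0.04·10.5)) = 1.1376
sugar = (3.1 − 1.1376)·4.0·16.5

129.5161 g


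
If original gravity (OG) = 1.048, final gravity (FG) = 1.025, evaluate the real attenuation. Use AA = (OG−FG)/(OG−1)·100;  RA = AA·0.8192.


AA = (1.048 − 1.025)/(1.048 − 1)·100 = 47.9167
RA = 47.9167·0.8192

39.2533 %


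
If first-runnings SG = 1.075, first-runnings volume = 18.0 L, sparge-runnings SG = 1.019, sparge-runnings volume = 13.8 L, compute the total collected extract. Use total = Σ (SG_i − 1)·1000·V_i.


first = (1.075 − 1)·1000·18.0 = 1350.0000
sparge = (1.019 − 1)·1000·13.8 = 262.2000
total = 1350.0000 + 262.2000

1612.2000 gravity·L


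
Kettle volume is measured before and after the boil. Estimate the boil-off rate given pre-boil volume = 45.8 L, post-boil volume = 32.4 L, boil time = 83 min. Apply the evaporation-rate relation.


rate = (V_pre − V_post) / (t_min/60)
rate = (45.8 − 32.4) / (83/60)

9.6867 L/hr


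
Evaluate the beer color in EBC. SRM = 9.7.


EBC = SRM · 1.97
EBC = 9.7 · 1.97

19.1090 EBC


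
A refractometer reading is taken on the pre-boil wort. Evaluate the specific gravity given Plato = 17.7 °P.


SG = 259/(259 − P)
SG = 259/(259 − 17.7)

1.0734


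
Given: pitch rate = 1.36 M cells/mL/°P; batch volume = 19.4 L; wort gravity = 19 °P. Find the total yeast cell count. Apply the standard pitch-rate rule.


cells (billions) = rate · V_L · °P
cells = 1.36 · 19.4 · 19

501.2960 billion cells


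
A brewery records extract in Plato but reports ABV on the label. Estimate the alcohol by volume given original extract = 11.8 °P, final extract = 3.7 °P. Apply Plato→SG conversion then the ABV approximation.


SG = 259/(259 − P);  ABV = (OG − FG)·131.25
OG = 259/(259 − 11.8) = 1.0477
FG = 259/(259 − 3.7) = 1.0145
ABV = (1.0477 − 1.0145)·131.25

4.3630 % ABV


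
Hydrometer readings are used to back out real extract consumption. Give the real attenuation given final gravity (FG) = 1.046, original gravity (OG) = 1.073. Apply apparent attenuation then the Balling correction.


AA = (OG−FG)/(OG−1)·100;  RA = AA·0.8192
AA = (1.073 − 1.046)/(1.073 − 1)·100 = 36.9863
RA = 36.9863·0.8192

30.2992 %


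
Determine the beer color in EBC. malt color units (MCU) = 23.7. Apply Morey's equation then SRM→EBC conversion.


SRM = 1.4922·MCU^0.6859;  EBC = SRM·1.97
SRM = 1.4922·23.7^0.6859 = 13.0848
EBC = 13.0848·1.97

25.7770 EBC


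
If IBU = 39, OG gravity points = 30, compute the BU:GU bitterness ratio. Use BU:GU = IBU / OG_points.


BU:GU = 39 / 30

1.3000


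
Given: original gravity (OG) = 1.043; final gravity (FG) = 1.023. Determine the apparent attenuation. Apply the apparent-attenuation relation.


AA = (OG − FG)/(OG − 1) · 100
AA = (1.043 − 1.023)/(1.043 − 1) · 100

46.5116 %


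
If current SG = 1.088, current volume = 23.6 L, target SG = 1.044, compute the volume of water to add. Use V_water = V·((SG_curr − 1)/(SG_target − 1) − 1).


V_water = 23.6·((1.088 − 1)/(1.044 − 1) − 1)

23.6000 L


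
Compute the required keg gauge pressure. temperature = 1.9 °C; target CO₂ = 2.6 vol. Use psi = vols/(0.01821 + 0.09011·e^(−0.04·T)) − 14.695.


psi = 2.6/(0.01821 + 0.09011·e^(−0.04·1.9)) − 14.695

10.8640 psi


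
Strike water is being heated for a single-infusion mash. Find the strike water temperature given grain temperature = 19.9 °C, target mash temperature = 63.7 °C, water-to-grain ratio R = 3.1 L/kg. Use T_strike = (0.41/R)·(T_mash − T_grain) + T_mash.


T_strike = (0.41/3.1)·(63.7 − 19.9) + 63.7

69.4929 °C


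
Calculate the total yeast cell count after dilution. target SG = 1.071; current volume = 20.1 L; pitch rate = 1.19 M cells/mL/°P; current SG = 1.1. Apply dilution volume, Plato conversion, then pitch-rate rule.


V_w = V·((SG_c−1)/(SG_t−1)−1);  °P = 259 − 259/SG_t;  cells = rate·(V+V_w)·°P
V_w = 20.1·((1.1−1)/(1.071−1)−1) = 8.2099
V_final = 20.1 + 8.2099 = 28.3099
°P = 259 − 259/1.071 = 17.1699
cells = 1.19·28.3099·17.1699

578.4333 billion cells


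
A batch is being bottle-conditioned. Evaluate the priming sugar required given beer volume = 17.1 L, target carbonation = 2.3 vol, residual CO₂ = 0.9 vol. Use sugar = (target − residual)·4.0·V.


sugar = (2.3 − 0.9)·4.0·17.1

95.7600 g


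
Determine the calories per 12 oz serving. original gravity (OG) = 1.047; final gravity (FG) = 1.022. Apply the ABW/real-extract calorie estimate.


ABW = (OG−FG)·131.25·0.79/FG;  °P = 259 − 259/SG (for OG→OE and FG→AE);  RE = 0.1808·OE + 0.8192·AE;  Cal = (6.9·ABW + 4·(RE−0.1))·FG·3.55
ABW = (1.047 − 1.022)·131.25·0.79/1.022 = 2.5364
OE = 259 − 259/1.047 = 11.6266 °P
AE = 259 − 259/1.022 = 5.5753 °P
RE = 0.1808·11.6266 + 0.8192·5.5753 = 6.6694 °P
Cal = (6.9·2.5364 + 4·(6.6694−0.1))·1.022·3.55

158.8334 kcal


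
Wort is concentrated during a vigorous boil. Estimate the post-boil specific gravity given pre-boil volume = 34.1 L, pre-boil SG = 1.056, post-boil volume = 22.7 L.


SG_post = 1 + (SG_pre − 1)·V_pre/V_post
pts_pre = (1.056 − 1)·1000 = 56.0000
pts_post = 56.0000·34.1/22.7 = 84.1233
SG_post = 1 + 84.1233/1000

1.0841


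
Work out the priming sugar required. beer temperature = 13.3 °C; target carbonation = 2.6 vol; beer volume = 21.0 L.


residual = 14.695·(0.01821 + 0.09011·e^(−0.04·T));  sugar = (target − residual)·4.0·V
residual = 14.695·(0.01821 + 0.09011·e^(−0.04·13.3)) = 1.0454
sugar = (2.6 − 1.0454)·4.0·21.0

130.5822 g


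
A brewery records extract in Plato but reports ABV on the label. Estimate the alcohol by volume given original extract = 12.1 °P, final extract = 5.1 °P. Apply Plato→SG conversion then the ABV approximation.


SG = 259/(259 − P);  ABV = (OG − FG)·131.25
OG = 259/(259 − 12.1) = 1.0490
FG = 259/(259 − 5.1) = 1.0201
ABV = (1.0490 − 1.0201)·131.25

3.7959 % ABV


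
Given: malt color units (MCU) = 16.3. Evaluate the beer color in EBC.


SRM = 1.4922·MCU^0.6859;  EBC = SRM·1.97
SRM = 1.4922·16.3^0.6859 = 10.1220
EBC = 10.1220·1.97

19.9403 EBC


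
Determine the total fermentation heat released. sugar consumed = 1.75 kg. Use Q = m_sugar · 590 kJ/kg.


Q = 1.75 · 590

1032.5000 kJ


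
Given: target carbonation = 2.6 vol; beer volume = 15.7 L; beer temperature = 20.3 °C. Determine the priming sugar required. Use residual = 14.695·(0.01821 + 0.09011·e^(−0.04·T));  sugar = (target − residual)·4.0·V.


residual = 14.695·(0.01821 + 0.09011·e^(−0.04·20.3)) = 0.8555
sugar = (2.6 − 0.8555)·4.0·15.7

109.5555 g


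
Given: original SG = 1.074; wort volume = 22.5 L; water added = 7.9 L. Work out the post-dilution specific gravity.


SG_new = 1 + (SG_old − 1)·V_old/(V_old + V_water)
pts = (1.074 − 1)·1000·22.5/(22.5 + 7.9) = 54.7697
SG_new = 1 + 54.7697/1000

1.0548


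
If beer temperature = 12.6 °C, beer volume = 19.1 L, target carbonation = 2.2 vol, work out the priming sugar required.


residual = 14.695·(0.01821 + 0.09011·e^(−0.04·T));  sugar = (target − residual)·4.0·V
residual = 14.695·(0.01821 + 0.09011·e^(−0.04·12.6)) = 1.0675
sugar = (2.2 − 1.0675)·4.0·19.1

86.5201 g


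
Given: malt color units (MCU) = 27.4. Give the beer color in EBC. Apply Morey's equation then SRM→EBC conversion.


SRM = 1.4922·MCU^0.6859;  EBC = SRM·1.97
SRM = 1.4922·27.4^0.6859 = 14.4537
EBC = 14.4537·1.97

28.4739 EBC


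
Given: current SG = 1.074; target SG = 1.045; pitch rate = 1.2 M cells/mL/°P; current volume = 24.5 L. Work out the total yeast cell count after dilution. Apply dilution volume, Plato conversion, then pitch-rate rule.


V_w = V·((SG_c−1)/(SG_t−1)−1);  °P = 259 − 259/SG_t;  cells = rate·(V+V_w)·°P
V_w = 24.5·((1.074−1)/(1.045−1)−1) = 15.7889
V_final = 24.5 + 15.7889 = 40.2889
°P = 259 − 259/1.045 = 11.1531
cells = 1.2·40.2889·11.1531

539.2157 billion cells


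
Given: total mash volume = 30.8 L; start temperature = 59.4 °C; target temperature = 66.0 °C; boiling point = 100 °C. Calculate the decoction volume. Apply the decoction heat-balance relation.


V_dec = V_total·(T_target − T_start)/(T_boil − T_start)
V_dec = 30.8·(66.0 − 59.4)/(100 − 59.4)

5.0069 L


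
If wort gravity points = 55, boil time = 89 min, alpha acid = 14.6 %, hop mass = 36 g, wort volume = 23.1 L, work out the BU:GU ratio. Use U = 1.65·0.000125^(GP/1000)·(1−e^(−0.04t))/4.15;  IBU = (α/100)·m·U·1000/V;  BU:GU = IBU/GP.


U = 1.65·0.000125^(55/1000)·(1−e^(−0.04·89))/4.15 = 0.2356
IBU = (14.6/100)·36·0.2356·1000/23.1 = 53.6142
BU:GU = 53.6142/55

0.9748


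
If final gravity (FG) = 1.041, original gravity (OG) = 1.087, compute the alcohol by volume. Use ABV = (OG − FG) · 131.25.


ABV = (1.087 − 1.041) · 131.25

6.0375 % ABV


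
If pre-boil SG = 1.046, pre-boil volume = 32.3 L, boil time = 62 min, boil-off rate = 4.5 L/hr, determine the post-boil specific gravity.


V_post = V_pre − rate·(t/60);  SG_post = 1 + (SG_pre−1)·V_pre/V_post
V_post = 32.3 − 4.5·(62/60) = 27.6500
SG_post = 1 + (1.046 − 1)·32.3/27.6500

1.0537


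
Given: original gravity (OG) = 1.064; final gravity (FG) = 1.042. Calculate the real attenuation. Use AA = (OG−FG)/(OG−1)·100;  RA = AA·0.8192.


AA = (1.064 − 1.042)/(1.064 − 1)·100 = 34.3750
RA = 34.3750·0.8192

28.1600 %


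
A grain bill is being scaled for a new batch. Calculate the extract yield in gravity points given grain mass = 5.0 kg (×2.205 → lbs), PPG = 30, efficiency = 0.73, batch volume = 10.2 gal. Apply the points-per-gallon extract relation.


points = lbs × PPG × eff / vol
lbs = 5.0 × 2.205 = 11.0250
points = 11.0250 × 30 × 0.73 / 10.2

23.6713 points


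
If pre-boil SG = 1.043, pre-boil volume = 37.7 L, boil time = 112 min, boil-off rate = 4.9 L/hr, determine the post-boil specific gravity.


V_post = V_pre − rate·(t/60);  SG_post = 1 + (SG_pre−1)·V_pre/V_post
V_post = 37.7 − 4.9·(112/60) = 28.5533
SG_post = 1 + (1.043 − 1)·37.7/28.5533

1.0568


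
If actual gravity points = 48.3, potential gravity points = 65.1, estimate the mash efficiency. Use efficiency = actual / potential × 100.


efficiency = 48.3 / 65.1 × 100

74.1935 %


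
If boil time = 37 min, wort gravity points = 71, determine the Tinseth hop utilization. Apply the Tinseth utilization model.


U = 1.65·0.000125^(GP/1000) · (1 − e^(−0.04·t))/4.15
bigness = 1.65·0.000125^(71/1000) = 0.8717
boil_factor = (1 − e^(−0.04·37))/4.15 = 0.1861
U = 0.8717 · 0.1861

0.1622


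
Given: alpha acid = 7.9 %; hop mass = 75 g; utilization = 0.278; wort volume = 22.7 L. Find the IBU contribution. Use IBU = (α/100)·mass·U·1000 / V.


IBU = (7.9/100)·75·0.278·1000 / 22.7

72.5617 IBU


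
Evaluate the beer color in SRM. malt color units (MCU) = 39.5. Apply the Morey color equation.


SRM = 1.4922 · MCU^0.6859
SRM = 1.4922 · 39.5^0.6859

18.5752 SRM


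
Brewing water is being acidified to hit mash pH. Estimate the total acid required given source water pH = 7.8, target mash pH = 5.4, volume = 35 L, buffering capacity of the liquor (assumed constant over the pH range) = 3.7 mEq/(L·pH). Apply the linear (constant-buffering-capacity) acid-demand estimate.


acid = buffering capacity · (pH_source − pH_target) · V
acid = 3.7 · (7.8 − 5.4) · 35

310.8000 mEq
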